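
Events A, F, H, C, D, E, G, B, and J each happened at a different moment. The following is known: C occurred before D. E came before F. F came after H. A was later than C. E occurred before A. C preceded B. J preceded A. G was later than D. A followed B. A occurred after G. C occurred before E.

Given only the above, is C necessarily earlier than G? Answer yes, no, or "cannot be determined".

Chain the constraints: C → D → G. Each link is directly stated, so C comes before G.

yes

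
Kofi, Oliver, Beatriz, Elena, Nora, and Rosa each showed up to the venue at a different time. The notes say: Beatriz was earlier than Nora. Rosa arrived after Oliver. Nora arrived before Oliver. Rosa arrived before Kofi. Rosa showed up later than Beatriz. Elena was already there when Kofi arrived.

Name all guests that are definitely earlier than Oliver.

Beatriz, Nora

Directly stated before Oliver: Nora.
Beatriz reaches Oliver via Beatriz → Nora → Oliver.
No chain forces Kofi (or any of the others) ahead of Oliver.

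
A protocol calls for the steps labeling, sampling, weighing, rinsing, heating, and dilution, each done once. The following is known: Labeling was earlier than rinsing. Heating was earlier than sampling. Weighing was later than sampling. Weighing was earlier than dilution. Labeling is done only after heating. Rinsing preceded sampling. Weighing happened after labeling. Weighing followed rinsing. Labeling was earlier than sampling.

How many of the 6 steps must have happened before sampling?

3

Directly stated before sampling: heating, labeling, and rinsing.
That's heating, labeling, and rinsing — 3 in all.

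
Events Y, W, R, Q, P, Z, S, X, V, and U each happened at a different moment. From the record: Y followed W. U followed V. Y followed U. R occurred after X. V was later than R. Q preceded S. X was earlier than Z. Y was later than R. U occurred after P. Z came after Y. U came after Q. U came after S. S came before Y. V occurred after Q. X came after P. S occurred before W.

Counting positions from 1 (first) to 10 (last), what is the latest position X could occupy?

X must come before R, U, V, Y, and Z — 5 events forced after it.
Everything else can be placed before X in some valid order, so X can sit as late as position 10 − 5 = 5.

5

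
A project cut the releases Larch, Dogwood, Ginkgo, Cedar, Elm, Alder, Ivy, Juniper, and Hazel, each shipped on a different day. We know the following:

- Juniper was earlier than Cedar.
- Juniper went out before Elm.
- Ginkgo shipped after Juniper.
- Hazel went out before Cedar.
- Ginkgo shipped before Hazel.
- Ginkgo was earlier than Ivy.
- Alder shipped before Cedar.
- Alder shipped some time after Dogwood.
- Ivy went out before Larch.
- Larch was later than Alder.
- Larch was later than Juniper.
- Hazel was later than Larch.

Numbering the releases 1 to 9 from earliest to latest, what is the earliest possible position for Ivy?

3

Ginkgo and Juniper must both come before Ivy — 2 forced predecessors.
Nothing else is forced ahead of Ivy, so its earliest slot is position 2 + 1 = 3.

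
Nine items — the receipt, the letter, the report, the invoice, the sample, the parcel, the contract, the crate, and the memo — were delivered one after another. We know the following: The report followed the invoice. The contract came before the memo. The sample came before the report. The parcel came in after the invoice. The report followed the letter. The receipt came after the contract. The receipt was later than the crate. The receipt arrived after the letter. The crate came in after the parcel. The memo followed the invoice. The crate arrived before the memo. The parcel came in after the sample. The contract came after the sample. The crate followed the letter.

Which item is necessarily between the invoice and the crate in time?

the parcel

Tracing the constraints gives the invoice → the parcel → the crate, so the parcel sits after the invoice and before the crate.
No other item is forced both after the invoice and before the crate.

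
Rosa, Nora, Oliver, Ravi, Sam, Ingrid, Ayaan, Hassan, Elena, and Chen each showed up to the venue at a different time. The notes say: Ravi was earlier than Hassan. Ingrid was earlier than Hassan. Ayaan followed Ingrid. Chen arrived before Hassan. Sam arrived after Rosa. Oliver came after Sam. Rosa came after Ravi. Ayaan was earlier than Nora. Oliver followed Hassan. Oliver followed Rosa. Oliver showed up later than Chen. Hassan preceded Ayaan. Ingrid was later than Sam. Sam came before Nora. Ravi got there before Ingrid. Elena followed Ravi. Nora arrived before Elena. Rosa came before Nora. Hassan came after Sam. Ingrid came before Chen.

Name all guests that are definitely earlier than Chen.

Ingrid, Ravi, Rosa, Sam

Directly stated before Chen: Ingrid.
Ravi reaches Chen via Ravi → Ingrid → Chen.
Rosa reaches Chen via Rosa → Sam → Ingrid → Chen.
Sam reaches Chen via Sam → Ingrid → Chen.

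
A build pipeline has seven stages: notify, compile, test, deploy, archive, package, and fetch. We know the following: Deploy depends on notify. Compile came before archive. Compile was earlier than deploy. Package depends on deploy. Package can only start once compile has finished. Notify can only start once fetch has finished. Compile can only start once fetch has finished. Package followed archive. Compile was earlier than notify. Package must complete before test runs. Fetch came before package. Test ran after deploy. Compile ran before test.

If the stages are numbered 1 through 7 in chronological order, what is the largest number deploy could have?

5

Deploy must come before package and test — 2 stages forced after it.
Everything else can be placed before deploy in some valid order, so deploy can sit as late as position 7 − 2 = 5.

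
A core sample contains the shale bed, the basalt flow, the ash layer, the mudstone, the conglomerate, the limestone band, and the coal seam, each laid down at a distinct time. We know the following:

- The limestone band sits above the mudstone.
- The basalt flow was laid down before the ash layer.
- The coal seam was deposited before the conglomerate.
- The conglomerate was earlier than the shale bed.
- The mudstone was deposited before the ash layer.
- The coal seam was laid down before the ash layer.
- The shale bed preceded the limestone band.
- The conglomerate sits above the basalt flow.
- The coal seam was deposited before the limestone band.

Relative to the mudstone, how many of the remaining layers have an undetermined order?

Forced after the mudstone: the ash layer and the limestone band.
That leaves the basalt flow, the coal seam, the conglomerate, and the shale bed with no forced order relative to the mudstone — 4.

4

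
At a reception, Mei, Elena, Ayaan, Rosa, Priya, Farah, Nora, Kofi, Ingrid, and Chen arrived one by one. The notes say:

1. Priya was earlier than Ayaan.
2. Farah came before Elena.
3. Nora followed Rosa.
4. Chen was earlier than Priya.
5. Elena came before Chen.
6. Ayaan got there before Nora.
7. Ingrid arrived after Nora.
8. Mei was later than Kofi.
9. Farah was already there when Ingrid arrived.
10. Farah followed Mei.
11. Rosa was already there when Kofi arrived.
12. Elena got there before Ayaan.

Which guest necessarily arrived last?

Ingrid

Every other guest has a chain of constraints placing them before Ingrid, so Ingrid is last.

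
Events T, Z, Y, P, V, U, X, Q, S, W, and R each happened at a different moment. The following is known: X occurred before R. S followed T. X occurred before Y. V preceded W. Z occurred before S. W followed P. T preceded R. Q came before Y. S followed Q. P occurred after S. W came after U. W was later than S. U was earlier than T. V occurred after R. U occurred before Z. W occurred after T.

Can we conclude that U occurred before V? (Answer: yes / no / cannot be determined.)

yes

Chain the constraints: U → T → R → V. Each link is directly stated, so U comes before V.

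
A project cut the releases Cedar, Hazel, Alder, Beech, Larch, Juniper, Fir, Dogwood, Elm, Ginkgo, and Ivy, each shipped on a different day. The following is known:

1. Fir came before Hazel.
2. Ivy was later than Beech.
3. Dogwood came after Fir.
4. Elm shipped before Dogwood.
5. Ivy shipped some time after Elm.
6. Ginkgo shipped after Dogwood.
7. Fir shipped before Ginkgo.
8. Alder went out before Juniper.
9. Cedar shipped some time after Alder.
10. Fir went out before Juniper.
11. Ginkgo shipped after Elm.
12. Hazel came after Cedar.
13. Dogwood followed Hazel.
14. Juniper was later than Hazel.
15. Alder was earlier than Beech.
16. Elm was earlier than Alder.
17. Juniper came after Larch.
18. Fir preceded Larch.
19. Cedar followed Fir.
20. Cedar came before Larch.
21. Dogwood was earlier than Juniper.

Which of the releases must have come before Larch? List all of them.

Alder, Cedar, Elm, Fir

Directly stated before Larch: Cedar and Fir.
Alder reaches Larch via Alder → Cedar → Larch.
Elm reaches Larch via Elm → Alder → Cedar → Larch.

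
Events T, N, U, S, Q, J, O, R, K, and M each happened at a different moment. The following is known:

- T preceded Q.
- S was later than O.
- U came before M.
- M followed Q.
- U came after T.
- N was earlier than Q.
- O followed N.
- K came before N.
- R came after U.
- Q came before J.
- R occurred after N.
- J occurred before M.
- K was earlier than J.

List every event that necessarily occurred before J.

K, N, Q, T

Directly stated before J: K and Q.
N reaches J via N → Q → J.
T reaches J via T → Q → J.
No chain forces U (or any of the others) ahead of J.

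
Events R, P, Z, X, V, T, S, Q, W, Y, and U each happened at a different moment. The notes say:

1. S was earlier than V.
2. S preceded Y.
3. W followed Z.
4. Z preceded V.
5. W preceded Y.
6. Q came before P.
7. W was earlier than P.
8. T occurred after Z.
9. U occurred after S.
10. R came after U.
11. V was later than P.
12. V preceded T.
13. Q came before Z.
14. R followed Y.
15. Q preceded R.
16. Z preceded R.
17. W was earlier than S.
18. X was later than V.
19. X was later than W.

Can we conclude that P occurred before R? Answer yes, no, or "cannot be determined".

cannot be determined

No chain of stated constraints runs from P to R, and none runs from R to P either.
So the relative order of P and R is not fixed by the given facts.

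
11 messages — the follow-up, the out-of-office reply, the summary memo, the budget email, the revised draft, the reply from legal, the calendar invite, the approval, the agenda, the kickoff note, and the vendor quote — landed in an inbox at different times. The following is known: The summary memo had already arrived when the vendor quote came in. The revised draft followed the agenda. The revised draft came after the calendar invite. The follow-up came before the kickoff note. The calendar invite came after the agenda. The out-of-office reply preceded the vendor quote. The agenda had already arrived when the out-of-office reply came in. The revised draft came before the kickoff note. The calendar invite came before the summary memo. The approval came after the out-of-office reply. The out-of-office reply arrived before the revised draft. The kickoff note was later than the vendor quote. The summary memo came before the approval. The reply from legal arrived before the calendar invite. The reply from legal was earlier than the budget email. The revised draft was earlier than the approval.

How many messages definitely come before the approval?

6

Directly stated before the approval: the out-of-office reply, the revised draft, and the summary memo.
The agenda reaches the approval via the agenda → the revised draft → the approval.
The calendar invite reaches the approval via the calendar invite → the summary memo → the approval.
The reply from legal reaches the approval via the reply from legal → the calendar invite → the summary memo → the approval.
That's the agenda, the calendar invite, the out-of-office reply, the reply from legal, the revised draft, and the summary memo — 6 in all.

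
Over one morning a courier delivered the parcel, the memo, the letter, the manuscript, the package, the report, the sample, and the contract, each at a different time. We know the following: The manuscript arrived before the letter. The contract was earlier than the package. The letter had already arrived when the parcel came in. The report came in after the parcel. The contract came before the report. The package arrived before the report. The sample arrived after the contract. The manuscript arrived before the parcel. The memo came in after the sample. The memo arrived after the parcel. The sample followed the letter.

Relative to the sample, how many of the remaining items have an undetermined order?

3

Forced before the sample: the contract, the letter, and the manuscript; forced after the sample: the memo.
That leaves the package, the parcel, and the report with no forced order relative to the sample — 3.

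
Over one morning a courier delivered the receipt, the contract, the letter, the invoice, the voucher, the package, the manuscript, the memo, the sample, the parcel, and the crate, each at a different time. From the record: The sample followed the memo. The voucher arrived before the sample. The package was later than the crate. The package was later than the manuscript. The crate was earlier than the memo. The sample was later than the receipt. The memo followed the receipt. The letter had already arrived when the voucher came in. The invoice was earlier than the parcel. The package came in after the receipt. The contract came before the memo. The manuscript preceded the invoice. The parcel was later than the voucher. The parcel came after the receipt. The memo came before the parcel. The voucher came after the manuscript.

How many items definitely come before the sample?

Directly stated before the sample: the memo, the receipt, and the voucher.
The contract reaches the sample via the contract → the memo → the sample.
The crate reaches the sample via the crate → the memo → the sample.
The letter reaches the sample via the letter → the voucher → the sample.
Likewise the manuscript reaches the sample by chaining the stated constraints.
That's the contract, the crate, the letter, the manuscript, the memo, the receipt, and the voucher — 7 in all.

7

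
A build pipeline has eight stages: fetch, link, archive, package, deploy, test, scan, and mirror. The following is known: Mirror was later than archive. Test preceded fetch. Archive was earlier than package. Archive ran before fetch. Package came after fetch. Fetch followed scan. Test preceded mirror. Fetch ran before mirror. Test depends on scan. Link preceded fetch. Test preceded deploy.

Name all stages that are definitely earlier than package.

archive, fetch, link, scan, test

Directly stated before package: archive and fetch.
Link reaches package via link → fetch → package.
Scan reaches package via scan → fetch → package.
Test reaches package via test → fetch → package.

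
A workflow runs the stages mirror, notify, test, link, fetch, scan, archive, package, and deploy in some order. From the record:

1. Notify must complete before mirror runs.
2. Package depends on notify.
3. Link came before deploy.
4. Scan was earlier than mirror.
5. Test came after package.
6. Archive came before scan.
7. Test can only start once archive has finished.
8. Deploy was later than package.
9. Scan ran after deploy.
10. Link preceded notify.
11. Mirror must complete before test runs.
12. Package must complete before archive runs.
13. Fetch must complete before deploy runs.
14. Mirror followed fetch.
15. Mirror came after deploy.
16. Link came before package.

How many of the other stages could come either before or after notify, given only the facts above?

1

Forced before notify: link; forced after notify: archive, deploy, mirror, package, scan, and test.
That leaves fetch with no forced order relative to notify — 1.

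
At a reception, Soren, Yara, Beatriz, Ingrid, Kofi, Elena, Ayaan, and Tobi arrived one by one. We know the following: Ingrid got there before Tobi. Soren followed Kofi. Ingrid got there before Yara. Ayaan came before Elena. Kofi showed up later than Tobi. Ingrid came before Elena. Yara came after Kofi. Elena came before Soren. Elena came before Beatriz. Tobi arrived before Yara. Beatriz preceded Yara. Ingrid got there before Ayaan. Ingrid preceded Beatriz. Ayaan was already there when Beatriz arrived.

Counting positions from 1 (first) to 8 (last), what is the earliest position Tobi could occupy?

2

Ingrid must come before Tobi — 1 forced predecessor.
Nothing else is forced ahead of Tobi, so their earliest slot is position 1 + 1 = 2.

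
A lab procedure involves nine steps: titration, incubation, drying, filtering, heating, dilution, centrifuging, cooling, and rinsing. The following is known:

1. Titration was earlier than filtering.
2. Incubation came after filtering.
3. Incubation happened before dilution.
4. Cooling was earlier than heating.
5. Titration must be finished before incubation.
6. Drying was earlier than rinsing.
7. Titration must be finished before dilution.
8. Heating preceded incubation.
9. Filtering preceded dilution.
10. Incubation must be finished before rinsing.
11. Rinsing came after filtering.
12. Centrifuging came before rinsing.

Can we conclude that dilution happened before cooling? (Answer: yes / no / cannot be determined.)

no

Tracing the constraints gives cooling → heating → incubation → dilution, so cooling must come before dilution.
That means dilution cannot be before cooling.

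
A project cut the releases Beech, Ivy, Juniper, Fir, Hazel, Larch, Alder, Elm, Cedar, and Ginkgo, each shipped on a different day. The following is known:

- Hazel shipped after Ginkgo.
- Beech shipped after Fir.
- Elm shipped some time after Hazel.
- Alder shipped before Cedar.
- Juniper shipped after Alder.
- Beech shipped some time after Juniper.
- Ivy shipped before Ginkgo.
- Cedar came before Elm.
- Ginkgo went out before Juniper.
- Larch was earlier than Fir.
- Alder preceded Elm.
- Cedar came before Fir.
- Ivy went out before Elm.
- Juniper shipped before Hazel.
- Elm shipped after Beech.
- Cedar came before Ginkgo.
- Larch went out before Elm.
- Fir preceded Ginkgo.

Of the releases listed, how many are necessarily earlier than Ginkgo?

5

Directly stated before Ginkgo: Cedar, Fir, and Ivy.
Alder reaches Ginkgo via Alder → Cedar → Ginkgo.
Larch reaches Ginkgo via Larch → Fir → Ginkgo.
No chain forces Beech (or any of the others) ahead of Ginkgo.
That's Alder, Cedar, Fir, Ivy, and Larch — 5 in all.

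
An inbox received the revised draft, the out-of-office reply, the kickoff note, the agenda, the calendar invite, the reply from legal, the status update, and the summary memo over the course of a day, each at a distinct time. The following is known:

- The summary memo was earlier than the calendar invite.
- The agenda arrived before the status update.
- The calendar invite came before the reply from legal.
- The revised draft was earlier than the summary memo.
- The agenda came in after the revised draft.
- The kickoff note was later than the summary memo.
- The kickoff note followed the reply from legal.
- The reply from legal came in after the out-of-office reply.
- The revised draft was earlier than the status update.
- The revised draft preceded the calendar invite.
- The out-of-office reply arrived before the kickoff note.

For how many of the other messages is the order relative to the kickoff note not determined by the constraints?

2

Forced before the kickoff note: the calendar invite, the out-of-office reply, the reply from legal, the revised draft, and the summary memo.
That leaves the agenda and the status update with no forced order relative to the kickoff note — 2.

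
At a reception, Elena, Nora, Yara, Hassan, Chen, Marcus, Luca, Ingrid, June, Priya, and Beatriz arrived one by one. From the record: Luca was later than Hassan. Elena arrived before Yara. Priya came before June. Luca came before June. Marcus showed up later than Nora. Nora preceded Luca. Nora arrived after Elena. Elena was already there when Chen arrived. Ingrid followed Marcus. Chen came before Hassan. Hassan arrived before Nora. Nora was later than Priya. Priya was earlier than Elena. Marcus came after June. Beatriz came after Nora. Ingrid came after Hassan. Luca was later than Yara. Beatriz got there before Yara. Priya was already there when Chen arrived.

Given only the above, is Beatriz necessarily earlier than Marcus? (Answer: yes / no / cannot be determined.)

yes

Chain the constraints: Beatriz → Yara → Luca → June → Marcus. Each link is directly stated, so Beatriz comes before Marcus.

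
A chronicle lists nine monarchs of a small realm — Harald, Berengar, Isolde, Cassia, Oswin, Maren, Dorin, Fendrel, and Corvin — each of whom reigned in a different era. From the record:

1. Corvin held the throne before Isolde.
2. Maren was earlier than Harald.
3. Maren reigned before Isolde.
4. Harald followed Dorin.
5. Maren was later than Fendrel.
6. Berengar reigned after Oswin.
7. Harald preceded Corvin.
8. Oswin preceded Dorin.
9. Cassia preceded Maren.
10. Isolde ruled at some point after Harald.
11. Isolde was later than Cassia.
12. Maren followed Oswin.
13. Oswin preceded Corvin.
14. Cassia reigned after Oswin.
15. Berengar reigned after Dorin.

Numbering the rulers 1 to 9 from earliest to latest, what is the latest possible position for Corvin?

8

Corvin must come before Isolde — 1 ruler forced after them.
Everything else can be placed before Corvin in some valid order, so Corvin can sit as late as position 9 − 1 = 8.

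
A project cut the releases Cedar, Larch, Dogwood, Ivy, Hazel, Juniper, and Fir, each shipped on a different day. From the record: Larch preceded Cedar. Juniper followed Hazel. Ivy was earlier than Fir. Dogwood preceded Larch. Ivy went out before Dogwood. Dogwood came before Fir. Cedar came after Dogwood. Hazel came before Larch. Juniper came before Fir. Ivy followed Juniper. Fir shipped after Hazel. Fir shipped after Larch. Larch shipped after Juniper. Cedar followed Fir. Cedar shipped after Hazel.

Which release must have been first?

Hazel

Hazel has a chain of constraints placing it before every other release, so Hazel must be first.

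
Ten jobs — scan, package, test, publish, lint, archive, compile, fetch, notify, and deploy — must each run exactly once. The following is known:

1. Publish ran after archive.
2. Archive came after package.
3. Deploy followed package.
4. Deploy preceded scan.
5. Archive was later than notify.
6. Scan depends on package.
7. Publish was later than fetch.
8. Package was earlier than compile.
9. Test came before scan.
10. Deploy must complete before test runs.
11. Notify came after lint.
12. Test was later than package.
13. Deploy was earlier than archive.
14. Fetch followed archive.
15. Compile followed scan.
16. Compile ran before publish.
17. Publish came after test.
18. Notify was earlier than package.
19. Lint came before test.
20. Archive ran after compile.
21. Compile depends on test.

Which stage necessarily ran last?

Every other stage has a chain of constraints placing it before publish, so publish is last.

publish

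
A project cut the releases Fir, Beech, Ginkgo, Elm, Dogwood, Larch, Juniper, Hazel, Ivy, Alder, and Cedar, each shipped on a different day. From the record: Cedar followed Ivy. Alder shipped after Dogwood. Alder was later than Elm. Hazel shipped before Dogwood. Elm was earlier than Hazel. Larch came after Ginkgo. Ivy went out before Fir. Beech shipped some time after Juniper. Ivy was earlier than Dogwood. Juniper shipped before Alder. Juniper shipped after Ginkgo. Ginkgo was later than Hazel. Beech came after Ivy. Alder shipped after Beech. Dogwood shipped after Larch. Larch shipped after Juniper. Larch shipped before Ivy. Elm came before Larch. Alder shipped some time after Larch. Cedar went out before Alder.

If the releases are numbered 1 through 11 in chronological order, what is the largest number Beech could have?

10

Beech must come before Alder — 1 release forced after it.
Everything else can be placed before Beech in some valid order, so Beech can sit as late as position 11 − 1 = 10.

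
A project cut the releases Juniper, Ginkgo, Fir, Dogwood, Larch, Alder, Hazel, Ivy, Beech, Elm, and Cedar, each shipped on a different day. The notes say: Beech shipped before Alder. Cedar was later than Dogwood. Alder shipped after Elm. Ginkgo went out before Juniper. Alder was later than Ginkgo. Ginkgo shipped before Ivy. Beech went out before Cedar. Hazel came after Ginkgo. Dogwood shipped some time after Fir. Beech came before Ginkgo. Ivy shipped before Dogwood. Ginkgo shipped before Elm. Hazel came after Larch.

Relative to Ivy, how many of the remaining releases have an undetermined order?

Forced before Ivy: Beech and Ginkgo; forced after Ivy: Cedar and Dogwood.
That leaves Alder, Elm, Fir, Hazel, Juniper, and Larch with no forced order relative to Ivy — 6.

6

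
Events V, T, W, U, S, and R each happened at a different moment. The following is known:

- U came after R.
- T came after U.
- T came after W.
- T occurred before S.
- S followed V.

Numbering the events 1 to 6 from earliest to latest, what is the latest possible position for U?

U must come before S and T — 2 events forced after it.
Everything else can be placed before U in some valid order, so U can sit as late as position 6 − 2 = 4.

4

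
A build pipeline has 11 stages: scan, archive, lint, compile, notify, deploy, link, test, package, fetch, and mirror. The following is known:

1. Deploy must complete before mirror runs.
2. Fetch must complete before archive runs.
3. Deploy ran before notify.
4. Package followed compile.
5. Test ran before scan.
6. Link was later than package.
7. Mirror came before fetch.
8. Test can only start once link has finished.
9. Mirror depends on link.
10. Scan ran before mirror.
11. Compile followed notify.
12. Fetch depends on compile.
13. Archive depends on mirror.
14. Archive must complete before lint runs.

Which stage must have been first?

deploy

Deploy has a chain of constraints placing it before every other stage, so deploy must be first.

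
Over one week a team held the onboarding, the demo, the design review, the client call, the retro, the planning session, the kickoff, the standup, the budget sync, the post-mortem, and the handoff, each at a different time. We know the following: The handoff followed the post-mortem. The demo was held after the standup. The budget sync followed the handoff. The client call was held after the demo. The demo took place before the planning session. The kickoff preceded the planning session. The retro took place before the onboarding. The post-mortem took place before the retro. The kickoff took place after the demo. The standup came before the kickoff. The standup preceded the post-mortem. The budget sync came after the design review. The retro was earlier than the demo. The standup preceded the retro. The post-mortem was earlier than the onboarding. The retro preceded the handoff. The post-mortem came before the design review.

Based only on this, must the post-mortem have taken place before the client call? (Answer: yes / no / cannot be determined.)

Chain the constraints: the post-mortem → the retro → the demo → the client call. Each link is directly stated, so the post-mortem comes before the client call.

yes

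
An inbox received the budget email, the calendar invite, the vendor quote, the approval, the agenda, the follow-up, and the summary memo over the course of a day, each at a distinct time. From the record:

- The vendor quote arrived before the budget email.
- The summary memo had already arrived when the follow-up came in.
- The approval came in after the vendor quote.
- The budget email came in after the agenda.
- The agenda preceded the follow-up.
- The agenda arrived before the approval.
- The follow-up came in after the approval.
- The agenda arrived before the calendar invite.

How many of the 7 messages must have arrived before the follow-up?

4

Directly stated before the follow-up: the agenda, the approval, and the summary memo.
The vendor quote reaches the follow-up via the vendor quote → the approval → the follow-up.
No chain forces the calendar invite (or any of the others) ahead of the follow-up.
That's the agenda, the approval, the summary memo, and the vendor quote — 4 in all.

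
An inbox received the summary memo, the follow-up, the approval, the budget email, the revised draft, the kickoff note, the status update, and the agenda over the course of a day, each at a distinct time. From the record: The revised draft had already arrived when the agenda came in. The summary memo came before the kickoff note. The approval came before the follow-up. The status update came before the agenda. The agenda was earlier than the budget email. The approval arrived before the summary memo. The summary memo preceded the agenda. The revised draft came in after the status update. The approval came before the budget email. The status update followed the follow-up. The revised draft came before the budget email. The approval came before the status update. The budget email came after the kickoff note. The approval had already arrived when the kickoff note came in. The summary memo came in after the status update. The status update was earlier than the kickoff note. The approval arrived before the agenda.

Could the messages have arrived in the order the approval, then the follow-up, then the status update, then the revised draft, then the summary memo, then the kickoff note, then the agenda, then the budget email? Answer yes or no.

yes

Check each stated constraint against the proposed order — e.g. the approval is ahead of the agenda; the approval is ahead of the budget email. Every pair is in the required order; nothing is violated.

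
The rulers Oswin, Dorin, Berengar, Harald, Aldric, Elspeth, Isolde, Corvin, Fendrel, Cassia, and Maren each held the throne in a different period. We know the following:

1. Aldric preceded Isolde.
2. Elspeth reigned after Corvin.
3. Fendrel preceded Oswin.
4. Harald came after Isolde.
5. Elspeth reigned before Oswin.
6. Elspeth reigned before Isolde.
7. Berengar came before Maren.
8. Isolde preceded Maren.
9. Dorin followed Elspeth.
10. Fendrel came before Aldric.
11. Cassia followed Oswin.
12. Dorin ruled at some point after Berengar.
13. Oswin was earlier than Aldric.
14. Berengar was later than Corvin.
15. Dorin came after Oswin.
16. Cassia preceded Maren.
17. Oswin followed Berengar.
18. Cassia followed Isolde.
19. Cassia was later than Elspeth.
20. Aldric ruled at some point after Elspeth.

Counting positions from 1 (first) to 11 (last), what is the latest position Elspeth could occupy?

4

Elspeth must come before Aldric, Cassia, Dorin, Harald, Isolde, Maren, and Oswin — 7 rulers forced after them.
Everything else can be placed before Elspeth in some valid order, so Elspeth can sit as late as position 11 − 7 = 4.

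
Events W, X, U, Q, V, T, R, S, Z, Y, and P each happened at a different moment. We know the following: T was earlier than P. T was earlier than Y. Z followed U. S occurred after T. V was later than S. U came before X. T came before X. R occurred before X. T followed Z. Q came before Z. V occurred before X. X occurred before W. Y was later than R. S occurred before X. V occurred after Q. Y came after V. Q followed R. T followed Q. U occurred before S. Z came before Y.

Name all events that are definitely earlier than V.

Q, R, S, T, U, Z

Directly stated before V: Q and S.
R reaches V via R → Q → V.
T reaches V via T → S → V.
U reaches V via U → S → V.
Likewise Z reaches V by chaining the stated constraints.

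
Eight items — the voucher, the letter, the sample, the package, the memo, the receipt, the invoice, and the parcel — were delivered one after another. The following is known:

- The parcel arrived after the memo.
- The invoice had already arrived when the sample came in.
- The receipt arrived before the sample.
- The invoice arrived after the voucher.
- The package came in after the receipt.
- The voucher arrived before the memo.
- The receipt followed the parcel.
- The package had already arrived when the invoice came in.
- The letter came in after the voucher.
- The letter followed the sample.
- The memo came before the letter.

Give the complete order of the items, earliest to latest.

the voucher, the memo, the parcel, the receipt, the package, the invoice, the sample, the letter

The constraints fix every adjacent pair, so only one ordering works:
the voucher → the memo → the parcel → the receipt → the package → the invoice → the sample → the letter.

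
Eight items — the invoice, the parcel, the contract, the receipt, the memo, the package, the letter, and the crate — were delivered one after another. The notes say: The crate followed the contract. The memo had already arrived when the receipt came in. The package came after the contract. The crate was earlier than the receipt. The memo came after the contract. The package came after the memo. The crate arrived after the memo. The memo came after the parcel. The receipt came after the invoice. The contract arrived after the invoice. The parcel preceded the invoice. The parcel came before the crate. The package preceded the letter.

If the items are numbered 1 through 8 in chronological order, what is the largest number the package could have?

The package must come before the letter — 1 item forced after it.
Everything else can be placed before the package in some valid order, so the package can sit as late as position 8 − 1 = 7.

7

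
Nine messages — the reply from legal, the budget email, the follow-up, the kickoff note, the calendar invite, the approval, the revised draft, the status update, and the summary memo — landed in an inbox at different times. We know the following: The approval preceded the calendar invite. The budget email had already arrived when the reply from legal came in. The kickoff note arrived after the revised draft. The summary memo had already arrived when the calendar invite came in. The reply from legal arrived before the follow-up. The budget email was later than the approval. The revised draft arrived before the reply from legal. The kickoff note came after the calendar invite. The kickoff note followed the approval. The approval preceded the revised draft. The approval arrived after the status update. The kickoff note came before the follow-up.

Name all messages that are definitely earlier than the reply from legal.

Directly stated before the reply from legal: the budget email and the revised draft.
The approval reaches the reply from legal via the approval → the revised draft → the reply from legal.
The status update reaches the reply from legal via the status update → the approval → the revised draft → the reply from legal.
No chain forces the summary memo (or any of the others) ahead of the reply from legal.

the approval, the budget email, the revised draft, the status update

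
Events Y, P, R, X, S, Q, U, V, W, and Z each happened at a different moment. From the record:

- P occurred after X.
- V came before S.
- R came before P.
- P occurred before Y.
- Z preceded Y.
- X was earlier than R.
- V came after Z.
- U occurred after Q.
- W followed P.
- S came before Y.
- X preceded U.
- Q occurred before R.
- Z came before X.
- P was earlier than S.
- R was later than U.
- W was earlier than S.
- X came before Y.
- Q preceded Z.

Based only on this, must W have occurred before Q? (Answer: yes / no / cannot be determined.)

Tracing the constraints gives Q → R → P → W, so Q must come before W.
That means W cannot be before Q.

no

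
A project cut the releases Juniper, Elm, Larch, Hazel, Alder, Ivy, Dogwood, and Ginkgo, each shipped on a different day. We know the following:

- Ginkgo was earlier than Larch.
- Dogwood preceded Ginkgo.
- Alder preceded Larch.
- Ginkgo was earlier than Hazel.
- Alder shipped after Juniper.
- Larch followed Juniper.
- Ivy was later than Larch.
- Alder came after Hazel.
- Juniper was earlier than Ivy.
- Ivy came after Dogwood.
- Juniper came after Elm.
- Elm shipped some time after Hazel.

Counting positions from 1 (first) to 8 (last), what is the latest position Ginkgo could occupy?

Ginkgo must come before Alder, Elm, Hazel, Ivy, Juniper, and Larch — 6 releases forced after it.
Everything else can be placed before Ginkgo in some valid order, so Ginkgo can sit as late as position 8 − 6 = 2.

2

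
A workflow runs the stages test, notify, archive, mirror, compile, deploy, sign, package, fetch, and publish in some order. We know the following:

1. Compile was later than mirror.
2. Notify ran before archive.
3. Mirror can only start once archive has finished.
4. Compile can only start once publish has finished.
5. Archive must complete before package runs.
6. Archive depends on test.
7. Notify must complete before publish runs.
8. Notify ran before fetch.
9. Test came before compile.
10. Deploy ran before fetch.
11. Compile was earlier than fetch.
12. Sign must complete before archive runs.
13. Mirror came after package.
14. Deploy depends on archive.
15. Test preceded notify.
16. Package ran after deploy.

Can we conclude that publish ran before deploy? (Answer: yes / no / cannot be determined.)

No chain of stated constraints runs from publish to deploy, and none runs from deploy to publish either.
So the relative order of publish and deploy is not fixed by the given facts.

cannot be determined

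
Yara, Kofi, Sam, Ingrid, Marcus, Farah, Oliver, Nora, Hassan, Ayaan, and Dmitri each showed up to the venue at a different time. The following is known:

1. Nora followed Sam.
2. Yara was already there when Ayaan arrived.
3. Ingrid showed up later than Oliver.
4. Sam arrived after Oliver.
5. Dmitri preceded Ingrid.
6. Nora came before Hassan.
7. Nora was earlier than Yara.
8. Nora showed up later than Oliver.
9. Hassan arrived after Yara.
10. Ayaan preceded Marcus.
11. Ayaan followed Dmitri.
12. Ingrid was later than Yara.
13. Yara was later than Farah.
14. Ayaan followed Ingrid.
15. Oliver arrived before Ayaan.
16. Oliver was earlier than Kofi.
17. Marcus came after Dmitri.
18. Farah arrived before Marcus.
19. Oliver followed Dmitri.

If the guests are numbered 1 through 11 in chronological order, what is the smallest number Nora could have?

4

Dmitri, Oliver, and Sam must all come before Nora — 3 forced predecessors.
Nothing else is forced ahead of Nora, so their earliest slot is position 3 + 1 = 4.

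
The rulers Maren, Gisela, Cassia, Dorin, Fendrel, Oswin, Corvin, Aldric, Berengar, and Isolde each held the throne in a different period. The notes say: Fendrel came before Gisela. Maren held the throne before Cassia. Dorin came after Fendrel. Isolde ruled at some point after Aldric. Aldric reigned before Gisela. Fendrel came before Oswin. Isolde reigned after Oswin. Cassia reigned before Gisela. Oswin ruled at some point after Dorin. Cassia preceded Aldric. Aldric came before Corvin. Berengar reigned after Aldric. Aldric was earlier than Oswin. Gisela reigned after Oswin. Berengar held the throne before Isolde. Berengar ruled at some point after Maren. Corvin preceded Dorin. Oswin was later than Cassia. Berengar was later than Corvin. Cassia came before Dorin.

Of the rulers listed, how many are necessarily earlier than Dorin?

5

Directly stated before Dorin: Cassia, Corvin, and Fendrel.
Aldric reaches Dorin via Aldric → Corvin → Dorin.
Maren reaches Dorin via Maren → Cassia → Dorin.
That's Aldric, Cassia, Corvin, Fendrel, and Maren — 5 in all.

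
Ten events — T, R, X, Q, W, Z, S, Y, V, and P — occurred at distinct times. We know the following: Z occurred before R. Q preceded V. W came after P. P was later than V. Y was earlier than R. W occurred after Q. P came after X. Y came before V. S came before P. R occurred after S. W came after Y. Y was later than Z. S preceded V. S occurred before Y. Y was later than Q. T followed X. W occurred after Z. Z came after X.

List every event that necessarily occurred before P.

Directly stated before P: S, V, and X.
Q reaches P via Q → V → P.
Y reaches P via Y → V → P.
Z reaches P via Z → Y → V → P.
No chain forces W (or any of the others) ahead of P.

Q, S, V, X, Y, Z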